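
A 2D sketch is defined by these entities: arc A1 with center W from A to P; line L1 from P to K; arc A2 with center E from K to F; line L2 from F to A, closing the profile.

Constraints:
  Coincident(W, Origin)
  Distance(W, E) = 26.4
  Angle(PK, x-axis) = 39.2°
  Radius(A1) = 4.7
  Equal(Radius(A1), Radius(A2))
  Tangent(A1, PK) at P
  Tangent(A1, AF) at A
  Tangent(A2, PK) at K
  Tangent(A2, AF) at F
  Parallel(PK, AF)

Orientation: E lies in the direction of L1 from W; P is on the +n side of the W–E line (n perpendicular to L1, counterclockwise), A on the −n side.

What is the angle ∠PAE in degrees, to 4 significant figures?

79.91°

The slot axis is L1's direction at 39.2°, so u = (cos 39.2°, sin 39.2°) = (0.7749, 0.6320) and n = (−sin 39.2°, cos 39.2°) = (-0.6320, 0.7749). W is at the origin and E lies 26.4 along u from W, so E = 26.4·u = (20.46, 16.69). Tangency of A1 to both parallel lines with radius 4.7 puts P and A at W ± 4.7·n: P = (-2.971, 3.642), A = (2.971, -3.642). Then cos ∠PAE = AP·AE / (|AP||AE|), giving 79.91°.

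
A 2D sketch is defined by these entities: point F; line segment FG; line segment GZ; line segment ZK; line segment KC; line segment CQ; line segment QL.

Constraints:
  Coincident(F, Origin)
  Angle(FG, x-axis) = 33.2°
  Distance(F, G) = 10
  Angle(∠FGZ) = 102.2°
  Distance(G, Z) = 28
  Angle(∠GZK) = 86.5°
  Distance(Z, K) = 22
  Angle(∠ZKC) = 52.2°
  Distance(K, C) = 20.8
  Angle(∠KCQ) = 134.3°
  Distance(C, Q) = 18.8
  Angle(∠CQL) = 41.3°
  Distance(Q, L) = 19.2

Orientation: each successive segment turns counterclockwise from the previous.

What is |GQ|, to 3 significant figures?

14.6

F is at the origin; FG runs at 33.2° with length 10.0, so G = (8.37, 5.48). ∠FGZ = 102.2° gives GZ at 111° from the x-axis; with |GZ| = 28.0, Z = (-1.67, 31.6). ∠GZK = 86.5° gives ZK at -156° from the x-axis; with |ZK| = 22.0, K = (-21.7, 22.5). ∠ZKC = 52.2° gives KC at -27.7° from the x-axis; with |KC| = 20.8, C = (-3.27, 12.8). ∠KCQ = 134.3° gives CQ at 18.0° from the x-axis; with |CQ| = 18.8, Q = (14.6, 18.6). Then |GQ| = |Q − G| = 14.6.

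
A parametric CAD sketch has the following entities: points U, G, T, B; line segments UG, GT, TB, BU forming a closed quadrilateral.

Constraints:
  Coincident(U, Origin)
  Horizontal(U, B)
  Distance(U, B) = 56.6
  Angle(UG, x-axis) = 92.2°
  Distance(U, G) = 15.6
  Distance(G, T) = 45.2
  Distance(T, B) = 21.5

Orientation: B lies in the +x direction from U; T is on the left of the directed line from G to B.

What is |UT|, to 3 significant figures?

48.0

U is at the origin; U and B share the same y with |UB| = 56.6 and B in +x, so B = (56.6, 0). UG runs at 92.2° with |UG| = 15.6, so G = (-0.599, 15.6). T is determined by |GT| = 45.2 and |TB| = 21.5 together: it lies at the intersection of circle(G, 45.2) and circle(B, 21.5). With |GB| = 59.3, the foot of the radical line on GB is 43.0 from G and the perpendicular offset is √(45.2² − 43.0²) = 14.0. Taking the left-of-GB solution: T = (44.5, 17.8).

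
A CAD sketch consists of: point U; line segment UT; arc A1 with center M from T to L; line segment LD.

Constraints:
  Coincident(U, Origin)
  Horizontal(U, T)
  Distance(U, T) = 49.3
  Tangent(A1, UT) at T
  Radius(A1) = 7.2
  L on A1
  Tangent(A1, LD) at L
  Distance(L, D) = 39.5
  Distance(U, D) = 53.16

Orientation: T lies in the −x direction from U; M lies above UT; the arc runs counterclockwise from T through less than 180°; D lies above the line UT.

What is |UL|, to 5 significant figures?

42.708

Checks: |UT| = 49.30 ✓; |ML| = 7.200 ✓; ∠(ML, LD) = 90.00° ✓; |LD| = 39.50 ✓; |UD| = 53.16 ✓.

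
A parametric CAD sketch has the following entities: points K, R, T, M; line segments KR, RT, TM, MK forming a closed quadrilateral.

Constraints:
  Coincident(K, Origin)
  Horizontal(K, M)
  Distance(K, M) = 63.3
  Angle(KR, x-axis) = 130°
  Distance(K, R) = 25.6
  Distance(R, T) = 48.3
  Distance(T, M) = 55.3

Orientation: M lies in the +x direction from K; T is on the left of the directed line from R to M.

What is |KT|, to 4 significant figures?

49.24

Checks: |RT| = 48.30 ✓; |TM| = 55.30 ✓.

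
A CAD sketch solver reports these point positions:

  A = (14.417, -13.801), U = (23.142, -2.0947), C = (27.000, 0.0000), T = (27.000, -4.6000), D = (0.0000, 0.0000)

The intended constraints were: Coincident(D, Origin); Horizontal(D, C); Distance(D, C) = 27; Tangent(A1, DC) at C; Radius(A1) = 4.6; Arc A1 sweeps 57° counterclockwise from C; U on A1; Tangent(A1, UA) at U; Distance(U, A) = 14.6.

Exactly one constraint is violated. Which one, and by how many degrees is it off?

Tangent(A1, UA) at U — off by 3.70°.

D = (0.00, 0.00) ✓; D.y = 0.00, C.y = 0.00 ✓; |DC| = 27.00 ✓; ∠(TC, CD) = 90.00° ✓; |TC| = 4.600 ✓; bearing(T→U) − bearing(T→C) = 57.00° ✓; |TU| = 4.600 ✓; ∠(TU, UA) = 93.70° ✗; |UA| = 14.60 ✓.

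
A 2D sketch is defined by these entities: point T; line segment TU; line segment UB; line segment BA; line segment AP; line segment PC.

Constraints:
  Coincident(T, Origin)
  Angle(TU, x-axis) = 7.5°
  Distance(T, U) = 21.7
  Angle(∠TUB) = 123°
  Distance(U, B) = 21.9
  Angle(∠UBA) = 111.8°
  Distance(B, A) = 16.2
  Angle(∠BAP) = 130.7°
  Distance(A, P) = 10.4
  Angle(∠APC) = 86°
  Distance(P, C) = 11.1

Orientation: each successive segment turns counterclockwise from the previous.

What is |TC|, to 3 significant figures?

25.5

∠BAP = 130.7° gives AP at -178° from the x-axis; with |AP| = 10.4, P = (9.56, 34.1). ∠APC = 86.0° gives PC at -84.0° from the x-axis; with |PC| = 11.1, C = (10.7, 23.1). Then |TC| = |C − T| = 25.5.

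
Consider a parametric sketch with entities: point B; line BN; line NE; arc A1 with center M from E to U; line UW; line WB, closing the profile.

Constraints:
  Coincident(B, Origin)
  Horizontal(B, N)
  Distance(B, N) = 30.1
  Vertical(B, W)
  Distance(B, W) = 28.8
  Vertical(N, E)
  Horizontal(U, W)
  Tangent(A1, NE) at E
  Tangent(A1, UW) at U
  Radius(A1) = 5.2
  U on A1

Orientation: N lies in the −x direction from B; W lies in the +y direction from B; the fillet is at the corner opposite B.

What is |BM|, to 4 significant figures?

34.31

B is at the origin; BN is horizontal with |BN| = 30.1 and N on the −x side, so N = (-30.10, 0.000). BW is vertical with |BW| = 28.8 and W on the +y side, so W = (0.000, 28.80). The virtual corner opposite B is at (-30.10, 28.80). Tangency of A1 to NE means the radius ME is perpendicular to NE and since A1 is tangent to UW there, MU ⟂ UW, with radius 5.2, so the center M sits 5.2 in from both sides at M = (-24.90, 23.60). Then |BM| = |M − B| = 34.31.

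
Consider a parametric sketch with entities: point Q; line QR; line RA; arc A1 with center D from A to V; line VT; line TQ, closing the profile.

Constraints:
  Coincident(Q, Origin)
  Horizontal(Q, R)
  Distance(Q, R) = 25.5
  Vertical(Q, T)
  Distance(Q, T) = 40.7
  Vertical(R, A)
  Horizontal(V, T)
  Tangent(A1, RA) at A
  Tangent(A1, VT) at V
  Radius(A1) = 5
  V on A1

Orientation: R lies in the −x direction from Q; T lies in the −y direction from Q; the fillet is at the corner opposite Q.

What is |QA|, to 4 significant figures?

43.87

Q is at the origin; QR is horizontal with |QR| = 25.5 and R on the −x side, so R = (-25.50, 0.000). Q and T share the same x with |QT| = 40.7 and T on the −y side, so T = (0.000, -40.70). The virtual corner opposite Q is at (-25.50, -40.70). The tangent condition forces DA to be normal to RA and tangency of A1 to VT means the radius DV is perpendicular to VT, with radius 5.0, so the center D sits 5.0 in from both sides at D = (-20.50, -35.70). That places the tangent points at A = (-25.50, -35.70) on RA and V = (-20.50, -40.70) on VT. Then |QA| = |A − Q| = 43.87.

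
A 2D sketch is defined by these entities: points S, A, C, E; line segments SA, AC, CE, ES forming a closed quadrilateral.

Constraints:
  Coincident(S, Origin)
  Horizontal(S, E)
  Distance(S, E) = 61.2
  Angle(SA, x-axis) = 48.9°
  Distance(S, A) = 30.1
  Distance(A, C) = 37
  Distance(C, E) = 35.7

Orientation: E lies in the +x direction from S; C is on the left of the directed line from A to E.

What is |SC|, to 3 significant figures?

64.9

S is at the origin; S and E share the same y with |SE| = 61.2 and E in +x, so E = (61.2, 0). SA runs at 48.9° with |SA| = 30.1, so A = (19.8, 22.7). C is determined by |AC| = 37.0 and |CE| = 35.7 together: it lies at the intersection of circle(A, 37.0) and circle(E, 35.7). With |AE| = 47.2, the foot of the radical line on AE is 24.6 from A and the perpendicular offset is √(37.0² − 24.6²) = 27.6. Taking the left-of-AE solution: C = (54.6, 35.1).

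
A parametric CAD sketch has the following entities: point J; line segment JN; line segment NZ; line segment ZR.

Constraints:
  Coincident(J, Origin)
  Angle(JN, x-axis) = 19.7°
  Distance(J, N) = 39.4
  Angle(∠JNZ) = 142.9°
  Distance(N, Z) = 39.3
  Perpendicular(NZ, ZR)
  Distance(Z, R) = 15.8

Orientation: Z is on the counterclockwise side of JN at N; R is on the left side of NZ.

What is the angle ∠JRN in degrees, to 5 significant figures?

28.329°

∠JNZ = 142.9°, so NZ runs at 19.7° + (180° − 142.9°) = 56.800° from the x-axis; with |NZ| = 39.3, Z = N + 39.3·(cos 56.800°, sin 56.800°) = (58.613, 46.166). NZ ⟂ ZR; with |ZR| = 15.8 on the left of NZ, R = Z + 15.8·(-0.83676, 0.54756) = (45.392, 54.818). Then cos ∠JRN = RJ·RN / (|RJ||RN|), giving 28.329°.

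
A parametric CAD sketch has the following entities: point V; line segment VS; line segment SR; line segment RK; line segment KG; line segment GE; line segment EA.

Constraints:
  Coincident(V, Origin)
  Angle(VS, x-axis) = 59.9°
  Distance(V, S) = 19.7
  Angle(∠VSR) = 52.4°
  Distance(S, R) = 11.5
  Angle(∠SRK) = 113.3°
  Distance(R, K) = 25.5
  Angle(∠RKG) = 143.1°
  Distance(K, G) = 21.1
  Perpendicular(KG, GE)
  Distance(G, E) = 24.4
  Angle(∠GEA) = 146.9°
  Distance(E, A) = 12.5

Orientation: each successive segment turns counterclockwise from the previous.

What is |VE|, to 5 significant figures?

29.584

∠RKG = 143.1° gives KG at -68.900° from the x-axis; with |KG| = 21.1, G = (-0.86907, -28.679). KG ⟂ GE, so GE runs at 21.100°; with |GE| = 24.4, E = (21.895, -19.896). Then |VE| = |E − V| = 29.584.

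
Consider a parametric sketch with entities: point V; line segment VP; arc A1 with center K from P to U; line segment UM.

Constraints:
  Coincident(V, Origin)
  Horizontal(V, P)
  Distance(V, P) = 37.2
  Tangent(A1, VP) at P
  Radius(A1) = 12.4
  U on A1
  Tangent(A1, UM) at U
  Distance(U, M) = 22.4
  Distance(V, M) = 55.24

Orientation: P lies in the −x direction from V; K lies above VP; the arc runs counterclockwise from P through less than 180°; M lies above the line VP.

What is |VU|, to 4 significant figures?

33.52

Checks: |KU| = 12.40 ✓; ∠(KU, UM) = 90.00° ✓; |UM| = 22.40 ✓; |VM| = 55.24 ✓.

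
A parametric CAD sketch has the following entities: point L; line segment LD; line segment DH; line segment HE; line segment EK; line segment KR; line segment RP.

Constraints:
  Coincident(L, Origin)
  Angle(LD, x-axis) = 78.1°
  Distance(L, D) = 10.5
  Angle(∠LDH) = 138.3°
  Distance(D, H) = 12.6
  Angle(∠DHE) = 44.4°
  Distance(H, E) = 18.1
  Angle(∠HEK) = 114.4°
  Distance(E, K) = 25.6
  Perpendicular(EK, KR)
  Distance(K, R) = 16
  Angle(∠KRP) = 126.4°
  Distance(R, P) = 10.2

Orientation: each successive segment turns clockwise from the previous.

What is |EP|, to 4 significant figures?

28.08

L is at the origin; LD runs at 78.1° with length 10.5, so D = (2.165, 10.27). ∠LDH = 138.3° gives DH at 36.40° from the x-axis; with |DH| = 12.6, H = (12.31, 17.75). ∠DHE = 44.4° gives HE at -99.20° from the x-axis; with |HE| = 18.1, E = (9.413, -0.1157). ∠HEK = 114.4° gives EK at -164.8° from the x-axis; with |EK| = 25.6, K = (-15.29, -6.828). EK ⟂ KR, so KR runs at 105.2°; with |KR| = 16.0, R = (-19.49, 8.612). ∠KRP = 126.4° gives RP at 51.60° from the x-axis; with |RP| = 10.2, P = (-13.15, 16.61). Then |EP| = |P − E| = 28.08.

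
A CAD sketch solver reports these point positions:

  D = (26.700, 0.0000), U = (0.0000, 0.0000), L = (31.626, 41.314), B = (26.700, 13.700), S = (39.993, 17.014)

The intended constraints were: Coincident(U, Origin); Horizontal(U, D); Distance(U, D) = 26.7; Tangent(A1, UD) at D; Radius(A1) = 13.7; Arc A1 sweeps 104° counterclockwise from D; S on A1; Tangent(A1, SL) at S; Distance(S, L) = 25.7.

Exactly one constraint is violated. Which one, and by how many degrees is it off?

Tangent(A1, SL) at S — off by 5.00°.

U = (0.00, 0.00) ✓; U.y = 0.00, D.y = 0.00 ✓; |UD| = 26.70 ✓; ∠(BD, DU) = 90.00° ✓; |BD| = 13.70 ✓; bearing(B→S) − bearing(B→D) = 104.0° ✓; |BS| = 13.70 ✓; ∠(BS, SL) = 85.00° ✗; |SL| = 25.70 ✓.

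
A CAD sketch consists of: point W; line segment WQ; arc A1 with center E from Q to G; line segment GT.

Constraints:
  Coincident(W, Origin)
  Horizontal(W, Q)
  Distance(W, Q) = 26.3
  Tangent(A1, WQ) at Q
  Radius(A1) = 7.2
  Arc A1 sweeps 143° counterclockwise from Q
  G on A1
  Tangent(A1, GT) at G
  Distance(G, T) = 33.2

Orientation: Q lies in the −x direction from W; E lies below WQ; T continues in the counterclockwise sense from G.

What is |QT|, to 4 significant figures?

39.70

W is at the origin; WQ is horizontal with |WQ| = 26.3 and Q on the −x side, so Q = (-26.30, 0.000). Tangency of A1 to WQ means the radius EQ is perpendicular to WQ, so E = Q + (0, -7.2) = (-26.30, -7.200). On A1, Q sits at bearing 90° from E; a 143° counterclockwise sweep puts G at bearing 233°, so G = E + 7.2·(cos 233°, sin 233°) = (-30.63, -12.95). Tangency of A1 to GT means the radius EG is perpendicular to GT, so GT runs along (−sin 233°, cos 233°); with |GT| = 33.2, T = (-4.118, -32.93). Then |QT| = |T − Q| = 39.70.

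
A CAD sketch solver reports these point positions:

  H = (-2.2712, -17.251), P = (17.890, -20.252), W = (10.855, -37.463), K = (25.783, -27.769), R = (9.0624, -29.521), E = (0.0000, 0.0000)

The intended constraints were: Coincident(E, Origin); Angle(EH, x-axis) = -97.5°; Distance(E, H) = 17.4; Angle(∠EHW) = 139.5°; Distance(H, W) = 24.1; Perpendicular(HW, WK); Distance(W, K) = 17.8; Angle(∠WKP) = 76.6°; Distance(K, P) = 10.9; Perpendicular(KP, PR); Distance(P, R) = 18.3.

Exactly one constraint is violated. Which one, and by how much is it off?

Distance(P, R) = 18.3 — off by 5.50.

E = (0.00, 0.00) ✓; EH at -97.50° ✓; |EH| = 17.40 ✓; ∠EHW = 139.5° ✓; |HW| = 24.10 ✓; ∠(HW, WK) = 90.00° ✓; |WK| = 17.80 ✓; ∠WKP = 76.60° ✓; |KP| = 10.90 ✓; ∠(KP, PR) = 90.00° ✓; |PR| = 12.80 ✗.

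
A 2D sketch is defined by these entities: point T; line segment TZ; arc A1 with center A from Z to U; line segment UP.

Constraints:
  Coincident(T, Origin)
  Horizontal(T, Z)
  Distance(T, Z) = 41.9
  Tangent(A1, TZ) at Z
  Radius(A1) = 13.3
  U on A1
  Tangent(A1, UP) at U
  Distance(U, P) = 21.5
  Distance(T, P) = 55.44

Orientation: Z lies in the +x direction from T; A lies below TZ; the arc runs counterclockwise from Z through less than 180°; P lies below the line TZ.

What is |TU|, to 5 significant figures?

35.771

T is at the origin; T and Z share the same y with |TZ| = 41.9 and Z on the +x side, so Z = (41.900, 0.0000). The tangent condition forces AZ to be normal to TZ, so A = Z + (0, -13.3) = (41.900, -13.300). Since AU ⟂ UP (tangency), |AP| = √(13.3² + 21.5²) = 25.281 regardless of where U sits on A1. So P lies on both circle(T, 55.44) and circle(A, 25.281); the below-TZ intersection is P = (39.890, -38.501). U is the foot of the tangent from P: U = (30.069, -19.376).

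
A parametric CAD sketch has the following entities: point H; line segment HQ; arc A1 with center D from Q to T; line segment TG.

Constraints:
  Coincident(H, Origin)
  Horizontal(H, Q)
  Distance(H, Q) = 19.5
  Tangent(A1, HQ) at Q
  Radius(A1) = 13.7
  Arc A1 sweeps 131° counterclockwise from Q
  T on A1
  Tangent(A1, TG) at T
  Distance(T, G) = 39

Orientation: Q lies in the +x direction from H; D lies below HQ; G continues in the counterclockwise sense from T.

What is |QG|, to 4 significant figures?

54.31

H is at the origin; HQ is horizontal with |HQ| = 19.5 and Q on the +x side, so Q = (19.50, 0.000). Tangency of A1 to HQ means the radius DQ is perpendicular to HQ, so D = Q + (0, -13.7) = (19.50, -13.70). On A1, Q sits at bearing 90° from D; a 131° counterclockwise sweep puts T at bearing 221°, so T = D + 13.7·(cos 221°, sin 221°) = (9.160, -22.69). A1 meets TG tangentially, so DT is at right angles to TG, so TG runs along (−sin 221°, cos 221°); with |TG| = 39.0, G = (34.75, -52.12). Then |QG| = |G − Q| = 54.31.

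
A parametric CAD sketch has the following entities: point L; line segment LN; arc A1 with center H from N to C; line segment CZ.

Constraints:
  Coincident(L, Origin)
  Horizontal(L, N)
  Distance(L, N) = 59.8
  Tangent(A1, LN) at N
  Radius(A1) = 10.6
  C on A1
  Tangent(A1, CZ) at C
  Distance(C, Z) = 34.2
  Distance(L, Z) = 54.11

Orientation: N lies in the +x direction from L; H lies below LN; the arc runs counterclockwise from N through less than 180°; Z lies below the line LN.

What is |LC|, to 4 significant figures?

50.36

Checks: L = (0.00, 0.00) ✓; |HC| = 10.60 ✓; ∠(HC, CZ) = 90.00° ✓; |CZ| = 34.20 ✓; |LZ| = 54.11 ✓.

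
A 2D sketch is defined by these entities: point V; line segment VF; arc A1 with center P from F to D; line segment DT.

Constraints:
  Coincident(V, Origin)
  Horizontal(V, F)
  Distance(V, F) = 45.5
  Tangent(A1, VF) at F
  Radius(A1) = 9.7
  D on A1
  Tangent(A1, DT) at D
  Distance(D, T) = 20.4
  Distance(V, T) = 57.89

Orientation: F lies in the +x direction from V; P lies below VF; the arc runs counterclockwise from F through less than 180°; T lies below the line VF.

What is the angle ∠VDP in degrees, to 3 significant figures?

126°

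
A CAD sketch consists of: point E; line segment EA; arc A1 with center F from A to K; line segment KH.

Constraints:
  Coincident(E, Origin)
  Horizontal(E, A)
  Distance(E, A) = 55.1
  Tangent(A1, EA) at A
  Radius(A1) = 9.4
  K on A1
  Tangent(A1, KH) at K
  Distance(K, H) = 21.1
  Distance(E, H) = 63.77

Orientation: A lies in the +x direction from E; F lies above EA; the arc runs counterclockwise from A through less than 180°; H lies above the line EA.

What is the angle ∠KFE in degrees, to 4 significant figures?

165.1°

E is at the origin; E and A share the same y with |EA| = 55.1 and A on the +x side, so A = (55.10, 0.000). The tangent condition forces FA to be normal to EA, so F = A + (0, 9.4) = (55.10, 9.400). Since FK ⟂ KH (tangency), |FH| = √(9.4² + 21.1²) = 23.10 regardless of where K sits on A1. So H lies on both circle(E, 63.77) and circle(F, 23.10); the above-EA intersection is H = (54.87, 32.50). K is the foot of the tangent from H: K = (63.65, 13.31).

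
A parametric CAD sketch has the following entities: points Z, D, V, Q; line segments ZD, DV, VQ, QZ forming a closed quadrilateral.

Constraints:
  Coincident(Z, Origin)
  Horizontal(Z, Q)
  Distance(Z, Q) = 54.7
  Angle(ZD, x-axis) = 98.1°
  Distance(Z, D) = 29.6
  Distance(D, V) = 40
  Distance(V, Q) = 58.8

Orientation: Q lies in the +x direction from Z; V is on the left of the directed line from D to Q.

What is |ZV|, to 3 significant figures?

59.7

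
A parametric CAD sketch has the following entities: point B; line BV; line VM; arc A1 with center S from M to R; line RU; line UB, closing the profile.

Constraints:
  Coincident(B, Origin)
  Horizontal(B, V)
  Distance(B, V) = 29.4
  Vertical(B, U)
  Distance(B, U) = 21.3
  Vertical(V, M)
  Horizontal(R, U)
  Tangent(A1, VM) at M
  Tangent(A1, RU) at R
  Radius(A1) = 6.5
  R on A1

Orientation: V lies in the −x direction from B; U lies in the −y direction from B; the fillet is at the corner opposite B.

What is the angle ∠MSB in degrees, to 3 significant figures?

147°

The virtual corner opposite B is at (-29.4, -21.3). Since A1 is tangent to VM there, SM ⟂ VM and the tangent condition forces SR to be normal to RU, with radius 6.5, so the center S sits 6.5 in from both sides at S = (-22.9, -14.8). That places the tangent points at M = (-29.4, -14.8) on VM and R = (-22.9, -21.3) on RU. Then cos ∠MSB = SM·SB / (|SM||SB|), giving 147°.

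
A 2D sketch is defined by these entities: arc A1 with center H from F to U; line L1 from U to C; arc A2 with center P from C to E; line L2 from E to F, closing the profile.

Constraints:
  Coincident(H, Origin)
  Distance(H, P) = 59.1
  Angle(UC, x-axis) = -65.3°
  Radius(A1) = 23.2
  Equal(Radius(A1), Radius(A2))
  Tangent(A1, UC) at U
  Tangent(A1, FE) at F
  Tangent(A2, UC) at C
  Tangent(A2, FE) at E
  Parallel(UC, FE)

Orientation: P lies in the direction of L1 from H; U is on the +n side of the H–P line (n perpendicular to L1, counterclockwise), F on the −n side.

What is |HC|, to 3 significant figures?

63.5

Tangency of A1 to both parallel lines with radius 23.2 puts U and F at H ± 23.2·n: U = (21.1, 9.69), F = (-21.1, -9.69). Equal radii place C and E the same way about P: C = P + 23.2·n = (45.8, -44.0), E = P − 23.2·n = (3.62, -63.4). Then |HC| = |C − H| = 63.5.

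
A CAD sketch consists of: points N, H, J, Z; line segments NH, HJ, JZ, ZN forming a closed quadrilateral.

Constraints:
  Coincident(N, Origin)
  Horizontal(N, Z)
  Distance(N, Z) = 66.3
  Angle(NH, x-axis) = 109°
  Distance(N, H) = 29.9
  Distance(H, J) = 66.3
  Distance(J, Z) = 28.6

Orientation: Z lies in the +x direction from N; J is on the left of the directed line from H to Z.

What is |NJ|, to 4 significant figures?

62.62

Checks: |HJ| = 66.30 ✓; |JZ| = 28.60 ✓.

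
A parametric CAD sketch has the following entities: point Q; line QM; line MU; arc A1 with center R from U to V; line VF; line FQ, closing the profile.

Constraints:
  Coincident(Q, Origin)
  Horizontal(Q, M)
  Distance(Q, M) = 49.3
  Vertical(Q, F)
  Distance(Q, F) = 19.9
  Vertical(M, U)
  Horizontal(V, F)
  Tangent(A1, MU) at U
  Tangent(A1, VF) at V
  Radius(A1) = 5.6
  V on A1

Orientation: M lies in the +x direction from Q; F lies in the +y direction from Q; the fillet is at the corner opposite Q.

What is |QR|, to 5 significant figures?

45.980

QF is vertical with |QF| = 19.9 and F on the +y side, so F = (0.0000, 19.900). The virtual corner opposite Q is at (49.300, 19.900). The tangent condition forces RU to be normal to MU and since A1 is tangent to VF there, RV ⟂ VF, with radius 5.6, so the center R sits 5.6 in from both sides at R = (43.700, 14.300). Then |QR| = |R − Q| = 45.980.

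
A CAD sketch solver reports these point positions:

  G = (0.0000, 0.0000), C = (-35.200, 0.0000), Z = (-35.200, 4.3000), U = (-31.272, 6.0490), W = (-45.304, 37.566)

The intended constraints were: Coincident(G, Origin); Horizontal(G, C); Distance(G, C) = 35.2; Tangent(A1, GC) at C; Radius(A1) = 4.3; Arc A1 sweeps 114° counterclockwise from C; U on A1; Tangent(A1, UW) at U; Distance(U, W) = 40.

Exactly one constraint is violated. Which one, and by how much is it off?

Distance(U, W) = 40 — off by 5.50.

G = (0.00, 0.00) ✓; G.y = 0.00, C.y = 0.00 ✓; |GC| = 35.20 ✓; ∠(ZC, CG) = 90.00° ✓; |ZC| = 4.300 ✓; bearing(Z→U) − bearing(Z→C) = 114.0° ✓; |ZU| = 4.300 ✓; ∠(ZU, UW) = 90.00° ✓; |UW| = 34.50 ✗.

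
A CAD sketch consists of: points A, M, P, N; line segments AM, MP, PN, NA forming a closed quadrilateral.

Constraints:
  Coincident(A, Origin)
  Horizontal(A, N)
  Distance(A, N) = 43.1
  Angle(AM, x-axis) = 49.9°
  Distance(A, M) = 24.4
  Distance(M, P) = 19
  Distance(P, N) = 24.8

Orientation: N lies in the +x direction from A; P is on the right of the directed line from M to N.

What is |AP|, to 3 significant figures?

18.3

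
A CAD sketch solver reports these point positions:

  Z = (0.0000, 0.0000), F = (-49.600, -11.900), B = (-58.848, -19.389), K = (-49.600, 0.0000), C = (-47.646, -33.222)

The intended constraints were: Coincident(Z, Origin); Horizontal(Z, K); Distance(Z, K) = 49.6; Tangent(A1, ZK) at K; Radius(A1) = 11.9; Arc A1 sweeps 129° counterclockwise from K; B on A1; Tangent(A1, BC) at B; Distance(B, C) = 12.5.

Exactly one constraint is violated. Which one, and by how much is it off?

Distance(B, C) = 12.5 — off by 5.30.

Z = (0.00, 0.00) ✓; Z.y = 0.00, K.y = 0.00 ✓; |ZK| = 49.60 ✓; ∠(FK, KZ) = 90.00° ✓; |FK| = 11.90 ✓; bearing(F→B) − bearing(F→K) = 129.0° ✓; |FB| = 11.90 ✓; ∠(FB, BC) = 90.00° ✓; |BC| = 17.80 ✗.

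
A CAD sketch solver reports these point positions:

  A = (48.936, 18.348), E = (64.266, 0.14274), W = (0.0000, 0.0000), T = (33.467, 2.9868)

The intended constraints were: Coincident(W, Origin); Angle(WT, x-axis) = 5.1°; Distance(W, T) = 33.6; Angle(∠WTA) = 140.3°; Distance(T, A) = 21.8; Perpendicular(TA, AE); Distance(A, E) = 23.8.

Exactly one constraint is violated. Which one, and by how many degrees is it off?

Perpendicular(TA, AE) — off by 4.70°.

W = (0.00, 0.00) ✓; WT at 5.100° ✓; |WT| = 33.60 ✓; ∠WTA = 140.3° ✓; |TA| = 21.80 ✓; ∠(TA, AE) = 94.70° ✗; |AE| = 23.80 ✓.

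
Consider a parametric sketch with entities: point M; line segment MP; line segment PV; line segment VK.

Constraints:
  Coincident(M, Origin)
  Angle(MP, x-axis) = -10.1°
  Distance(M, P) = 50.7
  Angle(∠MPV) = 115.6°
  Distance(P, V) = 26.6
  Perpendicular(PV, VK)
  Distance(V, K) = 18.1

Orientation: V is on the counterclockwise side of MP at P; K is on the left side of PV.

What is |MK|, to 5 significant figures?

55.821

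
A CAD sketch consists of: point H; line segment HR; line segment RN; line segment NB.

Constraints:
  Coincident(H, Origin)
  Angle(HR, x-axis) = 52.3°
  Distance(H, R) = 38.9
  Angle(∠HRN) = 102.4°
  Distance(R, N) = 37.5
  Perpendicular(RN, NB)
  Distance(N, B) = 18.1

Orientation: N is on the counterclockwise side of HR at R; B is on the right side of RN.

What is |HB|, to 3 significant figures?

72.4

H is at the origin; HR runs at 52.3° with length 38.9, so R = 38.9·(cos 52.3°, sin 52.3°) = (23.8, 30.8). ∠HRN = 102.4°, so RN runs at 52.3° + (180° − 102.4°) = 130° from the x-axis; with |RN| = 37.5, N = R + 37.5·(cos 130°, sin 130°) = (-0.266, 59.5). RN ⟂ NB; with |NB| = 18.1 on the right of RN, B = N + 18.1·(0.767, 0.641) = (13.6, 71.2). Then |HB| = |B − H| = 72.4.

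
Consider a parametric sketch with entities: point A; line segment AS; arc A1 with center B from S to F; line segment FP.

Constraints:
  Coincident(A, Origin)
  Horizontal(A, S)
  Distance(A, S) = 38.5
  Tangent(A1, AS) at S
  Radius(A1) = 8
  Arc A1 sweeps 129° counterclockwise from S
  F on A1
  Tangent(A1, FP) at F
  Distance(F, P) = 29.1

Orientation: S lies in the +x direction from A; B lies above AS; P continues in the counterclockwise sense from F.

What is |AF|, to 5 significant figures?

46.578

A is at the origin; AS is horizontal with |AS| = 38.5 and S on the +x side, so S = (38.500, 0.0000). The tangent condition forces BS to be normal to AS, so B = S + (0, 8) = (38.500, 8.0000). On A1, S sits at bearing -90° from B; a 129° counterclockwise sweep puts F at bearing 39°, so F = B + 8.0·(cos 39°, sin 39°) = (44.717, 13.035). Then |AF| = |F − A| = 46.578.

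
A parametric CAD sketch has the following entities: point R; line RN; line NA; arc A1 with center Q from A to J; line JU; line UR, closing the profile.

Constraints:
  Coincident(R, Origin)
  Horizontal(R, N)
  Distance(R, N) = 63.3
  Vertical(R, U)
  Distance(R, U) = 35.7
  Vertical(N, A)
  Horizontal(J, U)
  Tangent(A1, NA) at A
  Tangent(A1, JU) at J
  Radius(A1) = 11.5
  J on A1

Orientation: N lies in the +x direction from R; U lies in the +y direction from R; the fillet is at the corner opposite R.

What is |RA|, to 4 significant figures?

67.77

R is at the origin; RN is horizontal with |RN| = 63.3 and N on the +x side, so N = (63.30, 0.000). RU is vertical with |RU| = 35.7 and U on the +y side, so U = (0.000, 35.70). The virtual corner opposite R is at (63.30, 35.70). A1 meets NA tangentially, so QA is at right angles to NA and A1 meets JU tangentially, so QJ is at right angles to JU, with radius 11.5, so the center Q sits 11.5 in from both sides at Q = (51.80, 24.20). That places the tangent points at A = (63.30, 24.20) on NA and J = (51.80, 35.70) on JU. Then |RA| = |A − R| = 67.77.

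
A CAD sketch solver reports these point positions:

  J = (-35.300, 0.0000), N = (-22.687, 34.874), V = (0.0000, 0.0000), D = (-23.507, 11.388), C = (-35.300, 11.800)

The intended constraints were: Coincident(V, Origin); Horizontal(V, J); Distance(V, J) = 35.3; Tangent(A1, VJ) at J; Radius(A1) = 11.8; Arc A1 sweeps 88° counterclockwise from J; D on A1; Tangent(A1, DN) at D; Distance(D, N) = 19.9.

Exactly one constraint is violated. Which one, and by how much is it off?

Distance(D, N) = 19.9 — off by 3.60.

V = (0.00, 0.00) ✓; V.y = 0.00, J.y = 0.00 ✓; |VJ| = 35.30 ✓; ∠(CJ, JV) = 90.00° ✓; |CJ| = 11.80 ✓; bearing(C→D) − bearing(C→J) = 88.00° ✓; |CD| = 11.80 ✓; ∠(CD, DN) = 90.00° ✓; |DN| = 23.50 ✗.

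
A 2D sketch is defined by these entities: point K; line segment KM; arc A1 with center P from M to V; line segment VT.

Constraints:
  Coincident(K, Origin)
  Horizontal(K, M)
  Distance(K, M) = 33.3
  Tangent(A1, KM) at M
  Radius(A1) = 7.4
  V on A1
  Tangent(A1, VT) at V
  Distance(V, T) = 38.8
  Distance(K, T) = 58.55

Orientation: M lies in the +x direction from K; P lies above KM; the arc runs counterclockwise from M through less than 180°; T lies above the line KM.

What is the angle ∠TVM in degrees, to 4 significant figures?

130.9°

Checks: ∠(PM, MK) = 90.00° ✓; |PV| = 7.400 ✓; ∠(PV, VT) = 90.00° ✓; |VT| = 38.80 ✓; |KT| = 58.55 ✓.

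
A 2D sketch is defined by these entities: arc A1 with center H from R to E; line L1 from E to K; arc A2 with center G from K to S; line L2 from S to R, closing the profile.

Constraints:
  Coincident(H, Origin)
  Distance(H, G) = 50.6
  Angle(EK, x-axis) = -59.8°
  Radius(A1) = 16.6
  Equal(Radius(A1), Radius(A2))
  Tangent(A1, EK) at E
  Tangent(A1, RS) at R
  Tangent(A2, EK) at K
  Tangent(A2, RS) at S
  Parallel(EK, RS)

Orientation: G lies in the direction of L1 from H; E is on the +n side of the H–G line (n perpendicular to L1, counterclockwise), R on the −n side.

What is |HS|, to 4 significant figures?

53.25

Tangency of A1 to both parallel lines with radius 16.6 puts E and R at H ± 16.6·n: E = (14.35, 8.350), R = (-14.35, -8.350). Equal radii place K and S the same way about G: K = G + 16.6·n = (39.80, -35.38), S = G − 16.6·n = (11.11, -52.08). Then |HS| = |S − H| = 53.25.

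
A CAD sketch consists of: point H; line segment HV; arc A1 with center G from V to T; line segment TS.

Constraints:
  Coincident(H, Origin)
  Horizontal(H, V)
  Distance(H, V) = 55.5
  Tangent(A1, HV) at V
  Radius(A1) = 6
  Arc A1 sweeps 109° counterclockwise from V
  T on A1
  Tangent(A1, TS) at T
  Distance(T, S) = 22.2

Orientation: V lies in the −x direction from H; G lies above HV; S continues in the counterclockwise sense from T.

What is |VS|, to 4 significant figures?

28.99

H is at the origin; H and V share the same y with |HV| = 55.5 and V on the −x side, so V = (-55.50, 0.000). Since A1 is tangent to HV there, GV ⟂ HV, so G = V + (0, 6) = (-55.50, 6.000). On A1, V sits at bearing -90° from G; a 109° counterclockwise sweep puts T at bearing 19°, so T = G + 6.0·(cos 19°, sin 19°) = (-49.83, 7.953). Tangency of A1 to TS means the radius GT is perpendicular to TS, so TS runs along (−sin 19°, cos 19°); with |TS| = 22.2, S = (-57.05, 28.94). Then |VS| = |S − V| = 28.99.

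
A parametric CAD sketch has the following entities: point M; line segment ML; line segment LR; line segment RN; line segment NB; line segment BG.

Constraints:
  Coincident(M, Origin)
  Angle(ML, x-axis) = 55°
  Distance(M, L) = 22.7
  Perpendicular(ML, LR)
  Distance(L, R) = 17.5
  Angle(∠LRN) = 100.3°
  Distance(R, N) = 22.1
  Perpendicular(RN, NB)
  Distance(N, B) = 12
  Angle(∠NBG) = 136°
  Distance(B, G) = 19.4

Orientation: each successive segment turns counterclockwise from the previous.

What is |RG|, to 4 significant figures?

27.35

M is at the origin; ML runs at 55.0° with length 22.7, so L = (13.02, 18.59). ML ⟂ LR, so LR runs at 145.0°; with |LR| = 17.5, R = (-1.315, 28.63). ∠LRN = 100.3° gives RN at -135.3° from the x-axis; with |RN| = 22.1, N = (-17.02, 13.09). RN ⟂ NB, so NB runs at -45.30°; with |NB| = 12.0, B = (-8.583, 4.558). ∠NBG = 136.0° gives BG at -1.300° from the x-axis; with |BG| = 19.4, G = (10.81, 4.118). Then |RG| = |G − R| = 27.35.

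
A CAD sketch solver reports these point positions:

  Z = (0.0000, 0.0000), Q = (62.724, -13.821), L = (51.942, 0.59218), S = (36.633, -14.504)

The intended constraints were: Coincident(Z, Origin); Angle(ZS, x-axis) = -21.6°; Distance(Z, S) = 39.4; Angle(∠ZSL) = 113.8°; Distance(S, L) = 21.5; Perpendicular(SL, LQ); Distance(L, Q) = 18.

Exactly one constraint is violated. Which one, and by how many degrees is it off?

Perpendicular(SL, LQ) — off by 7.80°.

Z = (0.00, 0.00) ✓; ZS at -21.60° ✓; |ZS| = 39.40 ✓; ∠ZSL = 113.8° ✓; |SL| = 21.50 ✓; ∠(SL, LQ) = 97.80° ✗; |LQ| = 18.00 ✓.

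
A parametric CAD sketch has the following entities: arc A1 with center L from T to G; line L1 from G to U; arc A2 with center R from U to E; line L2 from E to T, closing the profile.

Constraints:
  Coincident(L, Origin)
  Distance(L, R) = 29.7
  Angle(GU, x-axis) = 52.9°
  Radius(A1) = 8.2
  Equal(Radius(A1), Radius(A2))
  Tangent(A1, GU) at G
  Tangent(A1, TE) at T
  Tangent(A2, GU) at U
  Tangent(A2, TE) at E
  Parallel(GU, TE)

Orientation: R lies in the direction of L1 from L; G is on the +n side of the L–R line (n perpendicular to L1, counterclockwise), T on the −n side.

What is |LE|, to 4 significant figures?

30.81

The slot axis is L1's direction at 52.9°, so u = (cos 52.9°, sin 52.9°) = (0.6032, 0.7976) and n = (−sin 52.9°, cos 52.9°) = (-0.7976, 0.6032). L is at the origin and R lies 29.7 along u from L, so R = 29.7·u = (17.92, 23.69). Tangency of A1 to both parallel lines with radius 8.2 puts G and T at L ± 8.2·n: G = (-6.540, 4.946), T = (6.540, -4.946). Equal radii place U and E the same way about R: U = R + 8.2·n = (11.38, 28.63), E = R − 8.2·n = (24.46, 18.74). Then |LE| = |E − L| = 30.81.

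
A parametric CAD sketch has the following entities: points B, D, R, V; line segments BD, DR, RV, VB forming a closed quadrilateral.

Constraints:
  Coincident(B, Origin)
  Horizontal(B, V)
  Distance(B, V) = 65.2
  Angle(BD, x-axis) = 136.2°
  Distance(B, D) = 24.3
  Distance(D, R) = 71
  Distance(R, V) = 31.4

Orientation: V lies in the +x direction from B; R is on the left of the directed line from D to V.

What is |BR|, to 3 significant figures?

59.8

Checks: |DR| = 71.00 ✓; |RV| = 31.40 ✓.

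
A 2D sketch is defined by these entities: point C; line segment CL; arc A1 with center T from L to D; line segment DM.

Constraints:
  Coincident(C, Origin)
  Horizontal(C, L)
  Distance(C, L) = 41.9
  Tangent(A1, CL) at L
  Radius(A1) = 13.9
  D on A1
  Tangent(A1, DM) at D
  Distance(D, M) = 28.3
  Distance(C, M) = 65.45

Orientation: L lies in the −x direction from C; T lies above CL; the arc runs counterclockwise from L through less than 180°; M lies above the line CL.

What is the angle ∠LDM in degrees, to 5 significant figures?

116.70°

Checks: |CL| = 41.90 ✓; |TD| = 13.90 ✓; ∠(TD, DM) = 90.00° ✓; |DM| = 28.30 ✓; |CM| = 65.45 ✓.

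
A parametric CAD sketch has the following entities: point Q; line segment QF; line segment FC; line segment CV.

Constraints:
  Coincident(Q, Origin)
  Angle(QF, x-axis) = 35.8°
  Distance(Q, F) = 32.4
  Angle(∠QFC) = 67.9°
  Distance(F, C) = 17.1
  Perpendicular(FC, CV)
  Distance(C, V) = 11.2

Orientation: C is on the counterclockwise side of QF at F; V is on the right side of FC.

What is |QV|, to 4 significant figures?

41.51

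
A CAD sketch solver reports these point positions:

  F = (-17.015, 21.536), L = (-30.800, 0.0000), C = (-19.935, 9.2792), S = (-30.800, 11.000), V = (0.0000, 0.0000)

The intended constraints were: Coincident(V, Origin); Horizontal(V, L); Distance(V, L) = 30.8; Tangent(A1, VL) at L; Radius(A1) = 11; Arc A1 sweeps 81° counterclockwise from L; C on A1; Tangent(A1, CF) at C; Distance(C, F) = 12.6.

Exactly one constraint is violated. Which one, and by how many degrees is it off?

Tangent(A1, CF) at C — off by 4.40°.

V = (0.00, 0.00) ✓; V.y = 0.00, L.y = 0.00 ✓; |VL| = 30.80 ✓; ∠(SL, LV) = 90.00° ✓; |SL| = 11.00 ✓; bearing(S→C) − bearing(S→L) = 81.00° ✓; |SC| = 11.00 ✓; ∠(SC, CF) = 94.40° ✗; |CF| = 12.60 ✓.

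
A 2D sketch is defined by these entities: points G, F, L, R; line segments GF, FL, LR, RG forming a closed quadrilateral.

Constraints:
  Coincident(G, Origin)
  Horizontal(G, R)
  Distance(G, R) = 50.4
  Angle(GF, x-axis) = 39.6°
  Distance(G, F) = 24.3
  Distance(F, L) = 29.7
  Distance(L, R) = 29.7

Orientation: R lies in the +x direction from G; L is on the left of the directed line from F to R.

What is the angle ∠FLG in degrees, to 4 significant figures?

5.430°

Checks: |FL| = 29.70 ✓; |LR| = 29.70 ✓.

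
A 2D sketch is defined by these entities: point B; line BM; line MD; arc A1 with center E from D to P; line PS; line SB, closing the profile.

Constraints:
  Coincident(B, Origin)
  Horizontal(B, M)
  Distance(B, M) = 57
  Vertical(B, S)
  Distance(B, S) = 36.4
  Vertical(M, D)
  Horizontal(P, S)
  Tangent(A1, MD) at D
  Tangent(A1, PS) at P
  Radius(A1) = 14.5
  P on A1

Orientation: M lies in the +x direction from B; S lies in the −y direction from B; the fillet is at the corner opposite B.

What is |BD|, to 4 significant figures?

61.06

B is at the origin; BM is horizontal with |BM| = 57.0 and M on the +x side, so M = (57.00, 0.000). BS is vertical with |BS| = 36.4 and S on the −y side, so S = (0.000, -36.40). The virtual corner opposite B is at (57.00, -36.40). Tangency of A1 to MD means the radius ED is perpendicular to MD and since A1 is tangent to PS there, EP ⟂ PS, with radius 14.5, so the center E sits 14.5 in from both sides at E = (42.50, -21.90). That places the tangent points at D = (57.00, -21.90) on MD and P = (42.50, -36.40) on PS. Then |BD| = |D − B| = 61.06.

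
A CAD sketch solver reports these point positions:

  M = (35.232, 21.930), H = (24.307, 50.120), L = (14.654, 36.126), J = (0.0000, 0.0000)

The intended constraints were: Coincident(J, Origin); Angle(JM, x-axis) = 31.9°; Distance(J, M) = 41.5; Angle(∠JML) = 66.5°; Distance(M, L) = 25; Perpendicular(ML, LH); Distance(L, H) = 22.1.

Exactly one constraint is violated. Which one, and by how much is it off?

Distance(L, H) = 22.1 — off by 5.10.

J = (0.00, 0.00) ✓; JM at 31.90° ✓; |JM| = 41.50 ✓; ∠JML = 66.50° ✓; |ML| = 25.00 ✓; ∠(ML, LH) = 90.00° ✓; |LH| = 17.00 ✗.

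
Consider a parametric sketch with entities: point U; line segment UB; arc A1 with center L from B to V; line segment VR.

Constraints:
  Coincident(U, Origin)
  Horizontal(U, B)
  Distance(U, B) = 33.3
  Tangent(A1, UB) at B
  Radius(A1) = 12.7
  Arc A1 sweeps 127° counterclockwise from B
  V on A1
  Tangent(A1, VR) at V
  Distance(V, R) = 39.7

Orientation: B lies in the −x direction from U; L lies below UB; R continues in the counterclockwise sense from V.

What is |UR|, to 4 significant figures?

55.60

On A1, B sits at bearing 90° from L; a 127° counterclockwise sweep puts V at bearing 217°, so V = L + 12.7·(cos 217°, sin 217°) = (-43.44, -20.34). Since A1 is tangent to VR there, LV ⟂ VR, so VR runs along (−sin 217°, cos 217°); with |VR| = 39.7, R = (-19.55, -52.05). Then |UR| = |R − U| = 55.60.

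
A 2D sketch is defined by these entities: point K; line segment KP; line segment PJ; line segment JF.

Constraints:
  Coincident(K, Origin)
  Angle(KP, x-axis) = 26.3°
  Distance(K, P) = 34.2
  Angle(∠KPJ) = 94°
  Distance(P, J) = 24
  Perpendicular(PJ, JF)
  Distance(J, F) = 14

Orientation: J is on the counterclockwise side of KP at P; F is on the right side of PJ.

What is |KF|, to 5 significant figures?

54.876

K is at the origin; KP runs at 26.3° with length 34.2, so P = 34.2·(cos 26.3°, sin 26.3°) = (30.660, 15.153). ∠KPJ = 94.0°, so PJ runs at 26.3° + (180° − 94.0°) = 112.30° from the x-axis; with |PJ| = 24.0, J = P + 24.0·(cos 112.30°, sin 112.30°) = (21.553, 37.358). The perpendicularity gives JF at right angles to PJ; with |JF| = 14.0 on the right of PJ, F = J + 14.0·(0.92521, 0.37946) = (34.506, 42.670). Then |KF| = |F − K| = 54.876.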